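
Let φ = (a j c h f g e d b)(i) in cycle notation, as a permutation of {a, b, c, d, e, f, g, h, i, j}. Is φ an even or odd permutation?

The cycle lengths are 9, 1.
A cycle is odd iff its length is even; φ has 0 even-length cycles, so sgn(φ) = (−1)^0 and φ is even.

even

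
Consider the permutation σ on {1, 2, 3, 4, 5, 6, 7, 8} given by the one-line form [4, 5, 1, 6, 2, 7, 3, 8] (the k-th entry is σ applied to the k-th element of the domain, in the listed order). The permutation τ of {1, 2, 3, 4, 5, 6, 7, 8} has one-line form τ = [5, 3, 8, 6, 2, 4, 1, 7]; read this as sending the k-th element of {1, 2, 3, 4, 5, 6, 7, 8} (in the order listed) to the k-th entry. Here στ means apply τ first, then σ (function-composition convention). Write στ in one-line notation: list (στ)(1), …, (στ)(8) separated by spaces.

For each element, apply τ then σ: 1 → 5 → 2; 2 → 3 → 1; 3 → 8 → 8; 4 → 6 → 7; 5 → 2 → 5; 6 → 4 → 6; 7 → 1 → 4; 8 → 7 → 3.
So στ in one-line form is 2 1 8 7 5 6 4 3.

2 1 8 7 5 6 4 3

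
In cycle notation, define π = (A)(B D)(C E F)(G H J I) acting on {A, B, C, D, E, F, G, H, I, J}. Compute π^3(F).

F

F lies in the 3-cycle (C E F).
Since the cycle has length 3, π^3 acts on it the same as π^0 (3 mod 3 = 0).
So π^3(F) = F.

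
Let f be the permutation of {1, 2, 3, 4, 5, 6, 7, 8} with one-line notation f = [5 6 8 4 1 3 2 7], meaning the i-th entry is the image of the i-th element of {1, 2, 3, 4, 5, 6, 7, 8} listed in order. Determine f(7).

7 is element number 7 of the domain, and entry number 7 of the one-line form is 2, so f(7) = 2.

2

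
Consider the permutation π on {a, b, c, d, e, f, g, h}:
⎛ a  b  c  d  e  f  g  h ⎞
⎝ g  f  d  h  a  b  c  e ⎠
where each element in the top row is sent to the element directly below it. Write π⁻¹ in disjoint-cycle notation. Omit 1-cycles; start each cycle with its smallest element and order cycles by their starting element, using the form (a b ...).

(a e h d c g)(b f)

The cycle decomposition of π is (a g c d h e)(b f).
The inverse reverses every cycle; in canonical form, π⁻¹ = (a e h d c g)(b f).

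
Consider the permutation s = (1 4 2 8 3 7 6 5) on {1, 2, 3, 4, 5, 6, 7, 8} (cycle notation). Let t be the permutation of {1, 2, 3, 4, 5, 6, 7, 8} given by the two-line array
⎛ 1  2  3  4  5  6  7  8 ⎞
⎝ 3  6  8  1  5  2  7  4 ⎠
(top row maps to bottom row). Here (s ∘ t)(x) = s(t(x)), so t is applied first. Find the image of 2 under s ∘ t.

5

(s ∘ t)(2) = s(t(2)). t(2) = 6, then s(6) = 5. So (s ∘ t)(2) = 5.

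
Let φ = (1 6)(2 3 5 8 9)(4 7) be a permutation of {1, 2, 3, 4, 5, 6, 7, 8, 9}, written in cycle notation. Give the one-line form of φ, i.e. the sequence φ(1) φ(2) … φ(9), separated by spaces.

6 3 5 7 8 1 4 9 2

Each element maps to the next entry in its cycle (wrapping to the front): 1↦6, 2↦3, 3↦5, 4↦7, 5↦8, 6↦1, 7↦4, 8↦9, 9↦2.
Listing these in domain order gives 6 3 5 7 8 1 4 9 2.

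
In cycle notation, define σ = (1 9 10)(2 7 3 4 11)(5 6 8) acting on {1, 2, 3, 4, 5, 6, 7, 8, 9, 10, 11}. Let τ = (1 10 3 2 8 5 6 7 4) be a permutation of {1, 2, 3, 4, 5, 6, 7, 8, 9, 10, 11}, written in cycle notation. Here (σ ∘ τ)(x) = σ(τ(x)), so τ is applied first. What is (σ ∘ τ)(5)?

τ(5) = 6, then σ(6) = 8; composing gives (σ ∘ τ)(5) = 8.

8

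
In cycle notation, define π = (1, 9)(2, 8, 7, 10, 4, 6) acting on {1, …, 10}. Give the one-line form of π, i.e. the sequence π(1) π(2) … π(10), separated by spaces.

Reading each image from the cycles: 1↦9, 2↦8, 3↦3, 4↦6, 5↦5, 6↦2, 7↦10, 8↦7, 9↦1, 10↦4.
Listing these in domain order gives 9 8 3 6 5 2 10 7 1 4.

9 8 3 6 5 2 10 7 1 4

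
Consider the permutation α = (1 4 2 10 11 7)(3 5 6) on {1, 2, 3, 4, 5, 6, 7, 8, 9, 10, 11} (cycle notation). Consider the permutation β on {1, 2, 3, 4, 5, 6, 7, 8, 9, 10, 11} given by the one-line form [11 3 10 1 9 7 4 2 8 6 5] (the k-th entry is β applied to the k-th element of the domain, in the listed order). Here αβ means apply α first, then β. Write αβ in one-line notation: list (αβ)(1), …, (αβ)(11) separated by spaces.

For each element, apply α then β: 1 → 4 → 1; 2 → 10 → 6; 3 → 5 → 9; 4 → 2 → 3; 5 → 6 → 7; 6 → 3 → 10; 7 → 1 → 11; 8 → 8 → 2; 9 → 9 → 8; 10 → 11 → 5; 11 → 7 → 4.
Collecting the images, αβ = [1 6 9 3 7 10 11 2 8 5 4].

1 6 9 3 7 10 11 2 8 5 4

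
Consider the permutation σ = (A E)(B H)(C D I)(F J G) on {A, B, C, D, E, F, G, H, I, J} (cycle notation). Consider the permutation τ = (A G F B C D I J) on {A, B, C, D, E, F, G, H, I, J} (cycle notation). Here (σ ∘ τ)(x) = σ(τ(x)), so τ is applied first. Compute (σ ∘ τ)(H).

B

τ(H) = H, then σ(H) = B; composing gives (σ ∘ τ)(H) = B.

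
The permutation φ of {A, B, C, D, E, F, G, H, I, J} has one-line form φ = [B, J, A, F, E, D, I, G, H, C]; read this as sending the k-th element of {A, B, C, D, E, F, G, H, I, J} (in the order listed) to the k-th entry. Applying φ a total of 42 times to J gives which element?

Tracing J → C → … returns to J after 4 steps, so J lies in a 4-cycle (A, B, J, C).
On a 4-cycle, φ^4 is the identity, so φ^42 = φ^2 there (42 ≡ 2 mod 4).
Stepping 2 places around the cycle: J → C → A.

A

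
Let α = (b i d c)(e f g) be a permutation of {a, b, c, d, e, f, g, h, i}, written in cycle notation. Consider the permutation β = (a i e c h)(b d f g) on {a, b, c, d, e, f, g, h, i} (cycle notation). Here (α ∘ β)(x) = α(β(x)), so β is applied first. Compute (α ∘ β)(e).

(α ∘ β)(e) = α(β(e)). β(e) = c, then α(c) = b. So (α ∘ β)(e) = b.

b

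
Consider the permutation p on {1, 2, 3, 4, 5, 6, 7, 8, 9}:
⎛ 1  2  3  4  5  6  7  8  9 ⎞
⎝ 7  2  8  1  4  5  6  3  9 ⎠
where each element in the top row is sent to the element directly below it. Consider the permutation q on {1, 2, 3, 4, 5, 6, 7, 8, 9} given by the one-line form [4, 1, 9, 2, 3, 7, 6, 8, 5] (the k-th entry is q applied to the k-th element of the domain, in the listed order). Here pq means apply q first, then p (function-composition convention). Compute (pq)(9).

4

q(9) = 5, then p(5) = 4; composing gives (pq)(9) = 4.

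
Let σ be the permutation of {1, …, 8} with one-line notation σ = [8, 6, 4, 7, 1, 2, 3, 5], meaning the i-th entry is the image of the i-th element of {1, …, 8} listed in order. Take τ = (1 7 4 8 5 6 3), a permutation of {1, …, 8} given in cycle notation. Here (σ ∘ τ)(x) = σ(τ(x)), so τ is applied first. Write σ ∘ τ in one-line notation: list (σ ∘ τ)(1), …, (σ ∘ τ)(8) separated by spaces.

(σ ∘ τ)(x) = σ(τ(x)). Computing each image: σ(τ(1)) = σ(7) = 3, σ(τ(2)) = σ(2) = 6, σ(τ(3)) = σ(1) = 8, σ(τ(4)) = σ(8) = 5, σ(τ(5)) = σ(6) = 2, σ(τ(6)) = σ(3) = 4, σ(τ(7)) = σ(4) = 7, σ(τ(8)) = σ(5) = 1.
Hence σ ∘ τ = [3 6 8 5 2 4 7 1].

3 6 8 5 2 4 7 1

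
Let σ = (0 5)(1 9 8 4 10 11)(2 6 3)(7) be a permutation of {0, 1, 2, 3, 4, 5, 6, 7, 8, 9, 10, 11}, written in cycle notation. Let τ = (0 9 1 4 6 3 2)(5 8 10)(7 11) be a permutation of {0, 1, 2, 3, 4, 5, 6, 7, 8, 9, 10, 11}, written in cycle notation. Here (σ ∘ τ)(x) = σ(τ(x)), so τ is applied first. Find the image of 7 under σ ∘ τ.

1

τ(7) = 11, then σ(11) = 1; composing gives (σ ∘ τ)(7) = 1.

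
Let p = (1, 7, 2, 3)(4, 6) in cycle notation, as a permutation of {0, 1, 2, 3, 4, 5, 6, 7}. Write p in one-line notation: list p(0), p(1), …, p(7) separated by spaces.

Image by image: 0→0, 1→7, 2→3, 3→1, 4→6, 5→5, 6→4, 7→2.
Listing these in domain order gives 0 7 3 1 6 5 4 2.

0 7 3 1 6 5 4 2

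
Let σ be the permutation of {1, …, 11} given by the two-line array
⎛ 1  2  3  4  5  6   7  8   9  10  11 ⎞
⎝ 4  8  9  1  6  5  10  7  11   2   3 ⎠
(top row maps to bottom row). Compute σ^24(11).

11

Tracing 11 → 3 → … returns to 11 after 3 steps, so 11 lies in a 3-cycle (3, 9, 11).
On a 3-cycle, σ^3 is the identity, so σ^24 = σ^0 there (24 ≡ 0 mod 3).
So σ^24(11) = 11.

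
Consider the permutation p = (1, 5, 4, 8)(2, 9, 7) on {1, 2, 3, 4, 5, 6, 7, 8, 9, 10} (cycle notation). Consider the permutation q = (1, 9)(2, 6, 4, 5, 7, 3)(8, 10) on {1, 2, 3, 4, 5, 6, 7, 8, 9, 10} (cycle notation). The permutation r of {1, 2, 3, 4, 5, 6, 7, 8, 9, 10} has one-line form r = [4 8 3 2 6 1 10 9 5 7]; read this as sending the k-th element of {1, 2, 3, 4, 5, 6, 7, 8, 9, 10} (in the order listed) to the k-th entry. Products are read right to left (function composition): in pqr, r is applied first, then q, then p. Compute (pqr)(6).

Chase 6: r(6) = 1; q(1) = 9; p(9) = 7. Hence (pqr)(6) = 7.

7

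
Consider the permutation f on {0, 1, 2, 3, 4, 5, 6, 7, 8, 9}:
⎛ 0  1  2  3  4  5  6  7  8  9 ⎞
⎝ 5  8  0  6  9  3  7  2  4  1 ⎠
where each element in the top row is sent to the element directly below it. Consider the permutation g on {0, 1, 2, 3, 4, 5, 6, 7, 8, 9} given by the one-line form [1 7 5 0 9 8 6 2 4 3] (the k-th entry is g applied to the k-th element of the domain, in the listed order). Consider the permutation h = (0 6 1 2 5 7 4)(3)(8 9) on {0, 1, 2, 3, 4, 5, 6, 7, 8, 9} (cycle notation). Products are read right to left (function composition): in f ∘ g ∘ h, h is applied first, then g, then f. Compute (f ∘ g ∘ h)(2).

4

Apply the permutations in order: h(2) = 5, then g(5) = 8, then f(8) = 4. So (f ∘ g ∘ h)(2) = 4.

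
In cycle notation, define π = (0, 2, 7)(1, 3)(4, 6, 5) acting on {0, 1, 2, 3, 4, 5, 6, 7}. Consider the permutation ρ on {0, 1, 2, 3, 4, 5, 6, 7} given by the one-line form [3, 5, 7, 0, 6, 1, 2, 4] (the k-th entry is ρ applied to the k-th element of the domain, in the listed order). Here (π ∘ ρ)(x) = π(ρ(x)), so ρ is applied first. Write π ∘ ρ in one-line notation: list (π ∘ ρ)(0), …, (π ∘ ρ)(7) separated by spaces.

1 4 0 2 5 3 7 6

For each element, apply ρ then π: 0 → 3 → 1; 1 → 5 → 4; 2 → 7 → 0; 3 → 0 → 2; 4 → 6 → 5; 5 → 1 → 3; 6 → 2 → 7; 7 → 4 → 6.
So π ∘ ρ in one-line form is 1 4 0 2 5 3 7 6.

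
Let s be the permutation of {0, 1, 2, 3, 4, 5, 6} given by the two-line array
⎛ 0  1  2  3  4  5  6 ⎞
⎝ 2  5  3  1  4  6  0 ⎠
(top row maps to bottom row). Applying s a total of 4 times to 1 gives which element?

2

Tracing 1 → 5 → … returns to 1 after 6 steps, so 1 lies in a 6-cycle (0 2 3 1 5 6).
Stepping 4 places around the cycle: 1 → 5 → 6 → 0 → 2.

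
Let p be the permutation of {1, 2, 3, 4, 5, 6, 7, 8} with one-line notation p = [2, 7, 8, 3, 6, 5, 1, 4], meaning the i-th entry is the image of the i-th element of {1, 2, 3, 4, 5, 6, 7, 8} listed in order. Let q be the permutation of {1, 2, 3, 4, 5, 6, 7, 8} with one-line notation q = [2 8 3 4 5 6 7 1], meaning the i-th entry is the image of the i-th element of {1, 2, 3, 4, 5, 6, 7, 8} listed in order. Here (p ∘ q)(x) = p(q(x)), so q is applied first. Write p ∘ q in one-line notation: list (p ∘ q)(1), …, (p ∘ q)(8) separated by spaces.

(p ∘ q)(x) = p(q(x)). Computing each image: p(q(1)) = p(2) = 7, p(q(2)) = p(8) = 4, p(q(3)) = p(3) = 8, p(q(4)) = p(4) = 3, p(q(5)) = p(5) = 6, p(q(6)) = p(6) = 5, p(q(7)) = p(7) = 1, p(q(8)) = p(1) = 2.
Hence p ∘ q = [7 4 8 3 6 5 1 2].

7 4 8 3 6 5 1 2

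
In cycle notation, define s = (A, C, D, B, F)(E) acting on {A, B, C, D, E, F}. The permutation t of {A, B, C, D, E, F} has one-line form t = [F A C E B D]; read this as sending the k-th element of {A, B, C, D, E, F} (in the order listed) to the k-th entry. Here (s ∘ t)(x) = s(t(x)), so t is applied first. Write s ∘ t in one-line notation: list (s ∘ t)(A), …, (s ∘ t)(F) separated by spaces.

(s ∘ t)(x) = s(t(x)). Computing each image: s(t(A)) = s(F) = A, s(t(B)) = s(A) = C, s(t(C)) = s(C) = D, s(t(D)) = s(E) = E, s(t(E)) = s(B) = F, s(t(F)) = s(D) = B.
Hence s ∘ t = [A C D E F B].

A C D E F B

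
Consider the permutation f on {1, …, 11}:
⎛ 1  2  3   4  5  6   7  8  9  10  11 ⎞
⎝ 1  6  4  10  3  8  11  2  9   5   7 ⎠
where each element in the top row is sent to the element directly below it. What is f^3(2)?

2

Tracing 2 → 6 → … returns to 2 after 3 steps, so 2 lies in a 3-cycle (2 6 8).
Powers repeat with period 3 on this cycle, and 3 mod 3 = 0, so f^3(2) = f^0(2).
So f^3(2) = 2.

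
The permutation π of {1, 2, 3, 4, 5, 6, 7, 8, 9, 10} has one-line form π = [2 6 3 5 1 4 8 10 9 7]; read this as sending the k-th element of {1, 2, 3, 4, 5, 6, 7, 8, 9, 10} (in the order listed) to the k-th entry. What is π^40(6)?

Tracing 6 → 4 → … returns to 6 after 5 steps, so 6 lies in a 5-cycle (1 2 6 4 5).
On a 5-cycle, π^5 is the identity, so π^40 = π^0 there (40 ≡ 0 mod 5).
So π^40(6) = 6.

6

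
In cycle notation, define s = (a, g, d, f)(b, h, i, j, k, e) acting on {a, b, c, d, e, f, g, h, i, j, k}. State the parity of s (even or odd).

The cycle lengths are 6, 4, 1.
A cycle of length ℓ contributes ℓ−1 transpositions, so s is a product of 5 + 3 = 8 transpositions — even.

even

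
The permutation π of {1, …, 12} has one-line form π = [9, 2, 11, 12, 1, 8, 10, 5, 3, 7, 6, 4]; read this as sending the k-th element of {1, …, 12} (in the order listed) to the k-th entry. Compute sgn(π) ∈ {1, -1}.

1

In disjoint-cycle form the cycle lengths are 7, 2, 2, 1.
A cycle of length ℓ contributes ℓ−1 transpositions, so π is a product of 6 + 1 + 1 = 8 transpositions — even.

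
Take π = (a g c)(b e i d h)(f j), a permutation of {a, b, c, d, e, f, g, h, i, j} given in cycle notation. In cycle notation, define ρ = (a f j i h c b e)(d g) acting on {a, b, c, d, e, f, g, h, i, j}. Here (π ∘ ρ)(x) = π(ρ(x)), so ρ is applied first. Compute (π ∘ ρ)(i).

First apply ρ: ρ(i) = h, then π(h) = b. Thus (π ∘ ρ)(i) = b.

b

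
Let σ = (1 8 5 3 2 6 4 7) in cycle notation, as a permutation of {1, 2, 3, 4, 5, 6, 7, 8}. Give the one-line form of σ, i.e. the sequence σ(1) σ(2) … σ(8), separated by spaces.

8 6 2 7 3 4 1 5

Image by image: 1→8, 2→6, 3→2, 4→7, 5→3, 6→4, 7→1, 8→5.
Listing these in domain order gives 8 6 2 7 3 4 1 5.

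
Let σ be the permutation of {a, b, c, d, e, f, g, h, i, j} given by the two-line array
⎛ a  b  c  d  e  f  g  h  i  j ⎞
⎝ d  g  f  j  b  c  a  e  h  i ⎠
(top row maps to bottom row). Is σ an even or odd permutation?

In disjoint-cycle form the cycle lengths are 8, 2.
A cycle of length ℓ contributes ℓ−1 transpositions, so σ is a product of 7 + 1 = 8 transpositions — even.

even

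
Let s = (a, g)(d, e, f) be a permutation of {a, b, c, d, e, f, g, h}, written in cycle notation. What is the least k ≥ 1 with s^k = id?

The disjoint cycles have lengths 3, 2, 1, 1, 1.
The order is lcm(3, 2) = 6.

6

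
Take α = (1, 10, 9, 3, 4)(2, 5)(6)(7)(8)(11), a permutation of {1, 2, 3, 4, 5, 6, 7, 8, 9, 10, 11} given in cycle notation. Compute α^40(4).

4

4 lies in the 5-cycle (1, 10, 9, 3, 4).
Since the cycle has length 5, α^40 acts on it the same as α^0 (40 mod 5 = 0).
So α^40(4) = 4.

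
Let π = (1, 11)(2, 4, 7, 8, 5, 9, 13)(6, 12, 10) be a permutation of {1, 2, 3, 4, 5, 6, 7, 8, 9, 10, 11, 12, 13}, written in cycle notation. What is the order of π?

42

The disjoint cycles have lengths 7, 3, 2, 1.
The order of π is the least common multiple of its cycle lengths: lcm(7, 3, 2) = 42.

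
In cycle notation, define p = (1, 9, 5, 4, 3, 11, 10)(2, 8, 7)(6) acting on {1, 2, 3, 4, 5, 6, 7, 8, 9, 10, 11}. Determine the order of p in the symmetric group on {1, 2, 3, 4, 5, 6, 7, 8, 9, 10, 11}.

The disjoint cycles have lengths 7, 3, 1.
Since disjoint cycles commute, ord(p) = lcm(7, 3) = 21.

21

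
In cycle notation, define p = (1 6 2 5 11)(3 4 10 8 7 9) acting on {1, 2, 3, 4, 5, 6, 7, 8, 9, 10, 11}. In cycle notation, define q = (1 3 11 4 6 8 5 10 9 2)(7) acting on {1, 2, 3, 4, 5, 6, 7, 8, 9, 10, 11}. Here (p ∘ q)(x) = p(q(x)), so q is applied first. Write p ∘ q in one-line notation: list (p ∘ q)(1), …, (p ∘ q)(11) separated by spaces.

Chase each element through q then p: 1 → 3 → 4; 2 → 1 → 6; 3 → 11 → 1; 4 → 6 → 2; 5 → 10 → 8; 6 → 8 → 7; 7 → 7 → 9; 8 → 5 → 11; 9 → 2 → 5; 10 → 9 → 3; 11 → 4 → 10.
So p ∘ q in one-line form is 4 6 1 2 8 7 9 11 5 3 10.

4 6 1 2 8 7 9 11 5 3 10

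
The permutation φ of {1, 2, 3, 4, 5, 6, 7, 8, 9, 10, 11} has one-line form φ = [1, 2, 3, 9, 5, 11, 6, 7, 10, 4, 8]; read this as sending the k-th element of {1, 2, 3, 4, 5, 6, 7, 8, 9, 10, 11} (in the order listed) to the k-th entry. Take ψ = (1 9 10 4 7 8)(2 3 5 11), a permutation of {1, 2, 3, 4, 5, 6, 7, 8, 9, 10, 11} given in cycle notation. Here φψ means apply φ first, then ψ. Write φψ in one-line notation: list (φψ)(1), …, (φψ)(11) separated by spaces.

Chase each element through φ then ψ: 1 → 1 → 9; 2 → 2 → 3; 3 → 3 → 5; 4 → 9 → 10; 5 → 5 → 11; 6 → 11 → 2; 7 → 6 → 6; 8 → 7 → 8; 9 → 10 → 4; 10 → 4 → 7; 11 → 8 → 1.
So φψ in one-line form is 9 3 5 10 11 2 6 8 4 7 1.

9 3 5 10 11 2 6 8 4 7 1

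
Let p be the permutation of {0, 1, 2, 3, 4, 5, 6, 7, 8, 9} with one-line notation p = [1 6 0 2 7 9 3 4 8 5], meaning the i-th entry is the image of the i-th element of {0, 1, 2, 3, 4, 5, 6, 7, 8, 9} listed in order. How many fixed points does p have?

The fixed points (elements with p(x) = x) are {8}, so there is 1.

1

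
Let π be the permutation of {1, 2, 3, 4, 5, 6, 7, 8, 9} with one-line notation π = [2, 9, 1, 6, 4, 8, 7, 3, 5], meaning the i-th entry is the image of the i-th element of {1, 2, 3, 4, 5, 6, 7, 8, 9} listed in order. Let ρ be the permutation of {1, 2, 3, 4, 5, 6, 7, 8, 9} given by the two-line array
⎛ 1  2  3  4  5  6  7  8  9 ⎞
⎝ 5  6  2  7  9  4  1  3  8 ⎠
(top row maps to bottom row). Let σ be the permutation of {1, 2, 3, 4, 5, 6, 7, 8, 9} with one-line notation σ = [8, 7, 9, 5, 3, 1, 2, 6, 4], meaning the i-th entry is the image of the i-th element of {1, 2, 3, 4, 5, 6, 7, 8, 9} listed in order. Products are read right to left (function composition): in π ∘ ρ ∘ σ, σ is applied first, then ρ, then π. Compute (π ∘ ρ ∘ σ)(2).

Chase 2: σ(2) = 7; ρ(7) = 1; π(1) = 2. Hence (π ∘ ρ ∘ σ)(2) = 2.

2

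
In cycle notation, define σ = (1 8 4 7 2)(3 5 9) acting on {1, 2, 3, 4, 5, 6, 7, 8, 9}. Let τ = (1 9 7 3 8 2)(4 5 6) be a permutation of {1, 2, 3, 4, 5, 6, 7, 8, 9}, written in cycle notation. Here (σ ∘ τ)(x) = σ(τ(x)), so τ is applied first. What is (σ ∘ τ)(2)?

8

τ(2) = 1, then σ(1) = 8; composing gives (σ ∘ τ)(2) = 8.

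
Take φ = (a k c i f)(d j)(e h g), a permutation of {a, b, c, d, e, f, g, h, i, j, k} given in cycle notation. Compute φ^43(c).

a

c lies in the 5-cycle (a k c i f).
Since the cycle has length 5, φ^43 acts on it the same as φ^3 (43 mod 5 = 3).
Advancing 3 steps from c: c → i → f → a.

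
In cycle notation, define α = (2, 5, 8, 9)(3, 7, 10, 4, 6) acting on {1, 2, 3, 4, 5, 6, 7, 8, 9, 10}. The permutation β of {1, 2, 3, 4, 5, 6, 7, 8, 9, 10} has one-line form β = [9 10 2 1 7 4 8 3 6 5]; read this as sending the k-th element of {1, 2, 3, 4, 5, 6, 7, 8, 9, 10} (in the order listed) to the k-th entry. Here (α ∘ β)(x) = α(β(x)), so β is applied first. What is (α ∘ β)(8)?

7

β(8) = 3, then α(3) = 7; composing gives (α ∘ β)(8) = 7.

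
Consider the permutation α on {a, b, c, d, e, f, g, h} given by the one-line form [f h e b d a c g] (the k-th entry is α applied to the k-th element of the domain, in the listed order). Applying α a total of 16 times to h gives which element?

d

Tracing h → g → … returns to h after 6 steps, so h lies in a 6-cycle (b h g c e d).
Powers repeat with period 6 on this cycle, and 16 mod 6 = 4, so α^16(h) = α^4(h).
Stepping 4 places around the cycle: h → g → c → e → d.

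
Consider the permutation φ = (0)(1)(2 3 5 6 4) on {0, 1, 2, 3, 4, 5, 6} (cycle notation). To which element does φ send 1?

1

The 1-cycle (1) fixes 1, so φ(1) = 1.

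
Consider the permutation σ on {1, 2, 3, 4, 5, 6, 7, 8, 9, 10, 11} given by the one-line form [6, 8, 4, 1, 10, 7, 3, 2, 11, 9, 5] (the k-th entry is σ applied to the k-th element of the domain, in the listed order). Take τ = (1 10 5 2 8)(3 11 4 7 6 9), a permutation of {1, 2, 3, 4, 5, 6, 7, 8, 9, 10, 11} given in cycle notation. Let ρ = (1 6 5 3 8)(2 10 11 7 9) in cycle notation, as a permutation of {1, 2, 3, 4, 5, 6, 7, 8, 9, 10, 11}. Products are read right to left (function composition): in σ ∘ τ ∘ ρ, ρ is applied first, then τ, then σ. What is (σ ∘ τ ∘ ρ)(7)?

Apply the permutations in order: ρ(7) = 9, then τ(9) = 3, then σ(3) = 4. So (σ ∘ τ ∘ ρ)(7) = 4.

4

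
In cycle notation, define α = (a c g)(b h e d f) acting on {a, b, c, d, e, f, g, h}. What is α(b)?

h

Within (b h e d f), b ↦ h.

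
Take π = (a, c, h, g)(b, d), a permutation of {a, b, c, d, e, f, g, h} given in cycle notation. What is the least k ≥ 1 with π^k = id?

4

The cycle type of π is (4, 2, 1, 1).
The order is lcm(4, 2) = 4.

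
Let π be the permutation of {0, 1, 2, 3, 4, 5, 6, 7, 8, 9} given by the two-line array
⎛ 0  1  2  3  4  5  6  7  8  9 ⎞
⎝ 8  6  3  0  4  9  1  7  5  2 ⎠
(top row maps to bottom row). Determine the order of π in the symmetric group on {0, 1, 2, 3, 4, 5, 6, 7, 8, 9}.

6

The disjoint-cycle form of π has cycle lengths 6, 2, 1, 1.
The order of π is the least common multiple of its cycle lengths: lcm(6, 2) = 6.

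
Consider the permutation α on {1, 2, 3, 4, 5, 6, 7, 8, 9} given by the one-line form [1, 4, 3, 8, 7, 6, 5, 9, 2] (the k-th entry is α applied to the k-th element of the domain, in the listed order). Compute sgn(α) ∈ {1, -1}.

In disjoint-cycle form the cycle lengths are 4, 2, 1, 1, 1.
A cycle of length ℓ contributes ℓ−1 transpositions, so α is a product of 3 + 1 = 4 transpositions — even.

1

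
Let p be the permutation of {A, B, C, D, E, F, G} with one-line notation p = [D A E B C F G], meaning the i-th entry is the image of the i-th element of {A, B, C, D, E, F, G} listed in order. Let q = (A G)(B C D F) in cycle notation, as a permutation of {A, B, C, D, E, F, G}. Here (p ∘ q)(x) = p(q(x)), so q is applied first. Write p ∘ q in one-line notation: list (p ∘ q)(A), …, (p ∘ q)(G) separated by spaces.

(p ∘ q)(x) = p(q(x)). Computing each image: p(q(A)) = p(G) = G, p(q(B)) = p(C) = E, p(q(C)) = p(D) = B, p(q(D)) = p(F) = F, p(q(E)) = p(E) = C, p(q(F)) = p(B) = A, p(q(G)) = p(A) = D.
Hence p ∘ q = [G E B F C A D].

G E B F C A D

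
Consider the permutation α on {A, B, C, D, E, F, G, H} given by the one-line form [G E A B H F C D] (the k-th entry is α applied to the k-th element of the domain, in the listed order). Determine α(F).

F is element number 6 of the domain, and entry number 6 of the one-line form is F, so α(F) = F.

F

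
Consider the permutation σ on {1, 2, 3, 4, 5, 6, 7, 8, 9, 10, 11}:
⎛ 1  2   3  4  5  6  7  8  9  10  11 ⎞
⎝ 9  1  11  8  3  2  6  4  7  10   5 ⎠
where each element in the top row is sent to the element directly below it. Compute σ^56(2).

1

Tracing 2 → 1 → … returns to 2 after 5 steps, so 2 lies in a 5-cycle (1, 9, 7, 6, 2).
Powers repeat with period 5 on this cycle, and 56 mod 5 = 1, so σ^56(2) = σ^1(2).
Stepping 1 place around the cycle: 2 → 1.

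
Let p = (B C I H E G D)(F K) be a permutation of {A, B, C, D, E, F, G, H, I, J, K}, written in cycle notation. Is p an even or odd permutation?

odd

The cycle lengths are 7, 2, 1, 1.
A cycle is odd iff its length is even; p has 1 even-length cycle, so sgn(p) = (−1)^1 and p is odd.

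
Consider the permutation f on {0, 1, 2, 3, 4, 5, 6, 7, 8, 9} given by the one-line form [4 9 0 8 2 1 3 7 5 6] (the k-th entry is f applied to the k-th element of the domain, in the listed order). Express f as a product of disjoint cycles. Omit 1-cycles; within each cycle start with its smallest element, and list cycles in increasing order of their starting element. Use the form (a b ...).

Start at 0 and follow images: 0 → 4 → 2 → 0, giving the cycle (0 4 2).
Continuing from each remaining unvisited element yields (0 4 2)(1 9 6 3 8 5).

(0 4 2)(1 9 6 3 8 5)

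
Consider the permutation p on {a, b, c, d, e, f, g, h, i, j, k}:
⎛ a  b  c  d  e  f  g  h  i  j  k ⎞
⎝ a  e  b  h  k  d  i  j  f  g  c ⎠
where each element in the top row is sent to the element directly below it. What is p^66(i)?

Tracing i → f → … returns to i after 6 steps, so i lies in a 6-cycle (d, h, j, g, i, f).
Powers repeat with period 6 on this cycle, and 66 mod 6 = 0, so p^66(i) = p^0(i).
So p^66(i) = i.

i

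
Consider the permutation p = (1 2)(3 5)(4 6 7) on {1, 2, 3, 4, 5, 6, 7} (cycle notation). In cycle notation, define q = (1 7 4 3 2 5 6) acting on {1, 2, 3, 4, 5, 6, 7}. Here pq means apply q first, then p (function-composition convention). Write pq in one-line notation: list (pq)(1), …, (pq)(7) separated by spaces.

4 3 1 5 7 2 6

For each element, apply q then p: 1 → 7 → 4; 2 → 5 → 3; 3 → 2 → 1; 4 → 3 → 5; 5 → 6 → 7; 6 → 1 → 2; 7 → 4 → 6.
Collecting the images, pq = [4 3 1 5 7 2 6].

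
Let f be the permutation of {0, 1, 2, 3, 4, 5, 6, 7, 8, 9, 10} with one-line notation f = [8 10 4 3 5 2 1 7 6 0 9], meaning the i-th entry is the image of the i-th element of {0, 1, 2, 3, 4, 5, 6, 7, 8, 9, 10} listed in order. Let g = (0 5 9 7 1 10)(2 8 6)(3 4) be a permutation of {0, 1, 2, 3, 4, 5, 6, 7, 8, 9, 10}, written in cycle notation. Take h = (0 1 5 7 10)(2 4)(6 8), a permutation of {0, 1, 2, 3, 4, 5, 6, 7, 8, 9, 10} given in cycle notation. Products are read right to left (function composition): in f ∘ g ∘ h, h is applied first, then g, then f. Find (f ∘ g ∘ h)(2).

3

Chase 2: h(2) = 4; g(4) = 3; f(3) = 3. Hence (f ∘ g ∘ h)(2) = 3.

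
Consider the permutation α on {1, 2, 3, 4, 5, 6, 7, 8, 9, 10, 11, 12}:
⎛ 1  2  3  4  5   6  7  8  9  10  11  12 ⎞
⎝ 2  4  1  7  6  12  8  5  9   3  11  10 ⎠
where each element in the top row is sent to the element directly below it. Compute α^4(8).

10

Tracing 8 → 5 → … returns to 8 after 10 steps, so 8 lies in a 10-cycle (1 2 4 7 8 5 6 12 10 3).
Advancing 4 steps from 8: 8 → 5 → 6 → 12 → 10.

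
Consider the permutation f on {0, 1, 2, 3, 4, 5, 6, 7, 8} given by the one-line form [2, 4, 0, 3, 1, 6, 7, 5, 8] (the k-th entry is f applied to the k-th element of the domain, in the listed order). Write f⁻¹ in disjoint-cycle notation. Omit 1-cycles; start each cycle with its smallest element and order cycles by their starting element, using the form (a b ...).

(0 2)(1 4)(5 7 6)

The cycle decomposition of f is (0 2)(1 4)(5 6 7).
The inverse reverses every cycle; in canonical form, f⁻¹ = (0 2)(1 4)(5 7 6).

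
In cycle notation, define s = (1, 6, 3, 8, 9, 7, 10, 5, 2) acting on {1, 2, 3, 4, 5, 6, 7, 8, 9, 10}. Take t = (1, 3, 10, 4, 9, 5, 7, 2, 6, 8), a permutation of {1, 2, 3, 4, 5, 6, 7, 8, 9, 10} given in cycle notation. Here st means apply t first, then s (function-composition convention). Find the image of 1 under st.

First apply t: t(1) = 3, then s(3) = 8. Thus (st)(1) = 8.

8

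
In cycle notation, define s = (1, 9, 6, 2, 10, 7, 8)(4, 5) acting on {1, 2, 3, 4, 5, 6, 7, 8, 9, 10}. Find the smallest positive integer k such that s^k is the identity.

14

The disjoint cycles have lengths 7, 2, 1.
The order is lcm(7, 2) = 14.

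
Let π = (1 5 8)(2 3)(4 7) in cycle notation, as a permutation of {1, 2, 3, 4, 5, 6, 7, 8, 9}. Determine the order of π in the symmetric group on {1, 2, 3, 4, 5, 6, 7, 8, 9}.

The cycle type of π is (3, 2, 2, 1, 1).
The order is lcm(3, 2, 2) = 6.

6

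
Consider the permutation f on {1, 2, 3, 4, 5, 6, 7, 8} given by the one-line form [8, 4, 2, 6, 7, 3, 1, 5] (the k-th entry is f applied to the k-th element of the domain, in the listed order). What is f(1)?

8

1 is element number 1 of the domain, and entry number 1 of the one-line form is 8, so f(1) = 8.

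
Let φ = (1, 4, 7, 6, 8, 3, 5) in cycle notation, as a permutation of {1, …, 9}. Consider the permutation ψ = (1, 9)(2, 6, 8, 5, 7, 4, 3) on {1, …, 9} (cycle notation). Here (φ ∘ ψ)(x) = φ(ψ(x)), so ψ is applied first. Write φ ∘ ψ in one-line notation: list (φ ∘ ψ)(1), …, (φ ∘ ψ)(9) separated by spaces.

9 8 2 5 6 3 7 1 4

Chase each element through ψ then φ: 1 → 9 → 9; 2 → 6 → 8; 3 → 2 → 2; 4 → 3 → 5; 5 → 7 → 6; 6 → 8 → 3; 7 → 4 → 7; 8 → 5 → 1; 9 → 1 → 4.
So φ ∘ ψ in one-line form is 9 8 2 5 6 3 7 1 4.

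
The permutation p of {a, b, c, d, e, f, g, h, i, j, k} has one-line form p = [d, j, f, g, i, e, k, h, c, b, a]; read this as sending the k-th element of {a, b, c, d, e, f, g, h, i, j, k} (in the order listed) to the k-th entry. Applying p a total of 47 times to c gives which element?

Tracing c → f → … returns to c after 4 steps, so c lies in a 4-cycle (c f e i).
Since the cycle has length 4, p^47 acts on it the same as p^3 (47 mod 4 = 3).
Advancing 3 steps from c: c → f → e → i.

i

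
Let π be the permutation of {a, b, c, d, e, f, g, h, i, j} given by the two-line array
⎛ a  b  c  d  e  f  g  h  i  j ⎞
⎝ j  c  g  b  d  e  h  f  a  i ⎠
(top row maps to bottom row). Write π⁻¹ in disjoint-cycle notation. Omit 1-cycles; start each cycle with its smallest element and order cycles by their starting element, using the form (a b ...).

(a i j)(b d e f h g c)

First write π in disjoint cycles: (a j i)(b c g h f e d).
Reversing each cycle (and rotating so the smallest element leads) gives π⁻¹ = (a i j)(b d e f h g c).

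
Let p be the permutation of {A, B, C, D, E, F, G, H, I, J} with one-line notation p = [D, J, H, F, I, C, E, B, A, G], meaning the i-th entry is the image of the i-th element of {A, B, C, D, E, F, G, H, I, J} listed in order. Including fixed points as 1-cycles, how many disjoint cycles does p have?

The cycle decomposition is (A D F C H B J G E I), which has 1 cycle (counting 1-cycles).

1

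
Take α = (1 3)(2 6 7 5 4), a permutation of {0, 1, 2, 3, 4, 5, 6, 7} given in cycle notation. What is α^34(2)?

4

2 lies in the 5-cycle (2 6 7 5 4).
Powers repeat with period 5 on this cycle, and 34 mod 5 = 4, so α^34(2) = α^4(2).
Stepping 4 places around the cycle: 2 → 6 → 7 → 5 → 4.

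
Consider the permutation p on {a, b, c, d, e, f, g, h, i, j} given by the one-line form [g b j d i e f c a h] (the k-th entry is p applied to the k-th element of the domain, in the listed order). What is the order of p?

15

Writing p as disjoint cycles, the cycle lengths are 5, 3, 1, 1.
The order of p is the least common multiple of its cycle lengths: lcm(5, 3) = 15.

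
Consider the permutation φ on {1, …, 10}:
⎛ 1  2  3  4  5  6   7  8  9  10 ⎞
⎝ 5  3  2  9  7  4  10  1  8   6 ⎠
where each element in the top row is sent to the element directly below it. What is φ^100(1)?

6

Tracing 1 → 5 → … returns to 1 after 8 steps, so 1 lies in an 8-cycle (1 5 7 10 6 4 9 8).
On an 8-cycle, φ^8 is the identity, so φ^100 = φ^4 there (100 ≡ 4 mod 8).
Stepping 4 places around the cycle: 1 → 5 → 7 → 10 → 6.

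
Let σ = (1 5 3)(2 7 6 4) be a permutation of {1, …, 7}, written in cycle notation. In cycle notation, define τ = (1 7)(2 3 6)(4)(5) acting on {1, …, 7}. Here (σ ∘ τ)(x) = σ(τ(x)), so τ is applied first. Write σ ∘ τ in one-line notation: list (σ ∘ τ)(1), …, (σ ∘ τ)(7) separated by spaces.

For each element, apply τ then σ: 1 → 7 → 6; 2 → 3 → 1; 3 → 6 → 4; 4 → 4 → 2; 5 → 5 → 3; 6 → 2 → 7; 7 → 1 → 5.
Collecting the images, σ ∘ τ = [6 1 4 2 3 7 5].

6 1 4 2 3 7 5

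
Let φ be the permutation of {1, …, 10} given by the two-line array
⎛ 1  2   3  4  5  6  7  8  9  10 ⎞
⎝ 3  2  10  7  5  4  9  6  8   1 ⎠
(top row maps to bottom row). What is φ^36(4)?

7

Tracing 4 → 7 → … returns to 4 after 5 steps, so 4 lies in a 5-cycle (4 7 9 8 6).
On a 5-cycle, φ^5 is the identity, so φ^36 = φ^1 there (36 ≡ 1 mod 5).
Advancing 1 step from 4: 4 → 7.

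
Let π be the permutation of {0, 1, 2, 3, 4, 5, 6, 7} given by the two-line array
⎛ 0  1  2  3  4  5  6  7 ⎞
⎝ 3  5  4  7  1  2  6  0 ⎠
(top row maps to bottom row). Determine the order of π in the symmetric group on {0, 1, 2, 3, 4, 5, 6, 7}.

12

The disjoint-cycle form of π has cycle lengths 4, 3, 1.
The order of π is the least common multiple of its cycle lengths: lcm(4, 3) = 12.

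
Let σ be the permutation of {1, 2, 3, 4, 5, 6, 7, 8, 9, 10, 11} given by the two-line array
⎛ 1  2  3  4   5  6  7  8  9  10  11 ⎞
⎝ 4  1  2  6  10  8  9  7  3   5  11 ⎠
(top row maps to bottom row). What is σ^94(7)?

6

Tracing 7 → 9 → … returns to 7 after 8 steps, so 7 lies in an 8-cycle (1, 4, 6, 8, 7, 9, 3, 2).
Since the cycle has length 8, σ^94 acts on it the same as σ^6 (94 mod 8 = 6).
Advancing 6 steps from 7: 7 → 9 → 3 → 2 → 1 → 4 → 6.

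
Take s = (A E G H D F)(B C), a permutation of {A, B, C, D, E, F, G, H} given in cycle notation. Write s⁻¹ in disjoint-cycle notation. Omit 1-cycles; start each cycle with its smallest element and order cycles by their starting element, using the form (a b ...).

The inverse reverses each cycle.
After reversing and putting each cycle's least element first, s⁻¹ = (A F D H G E)(B C).

(A F D H G E)(B C)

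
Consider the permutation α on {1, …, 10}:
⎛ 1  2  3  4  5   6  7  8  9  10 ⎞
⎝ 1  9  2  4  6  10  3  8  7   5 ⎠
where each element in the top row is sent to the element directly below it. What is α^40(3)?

Tracing 3 → 2 → … returns to 3 after 4 steps, so 3 lies in a 4-cycle (2, 9, 7, 3).
Powers repeat with period 4 on this cycle, and 40 mod 4 = 0, so α^40(3) = α^0(3).
So α^40(3) = 3.

3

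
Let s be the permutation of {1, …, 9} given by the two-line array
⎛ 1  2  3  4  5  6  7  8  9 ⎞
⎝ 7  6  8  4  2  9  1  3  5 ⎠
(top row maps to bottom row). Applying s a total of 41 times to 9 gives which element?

5

Tracing 9 → 5 → … returns to 9 after 4 steps, so 9 lies in a 4-cycle (2, 6, 9, 5).
Since the cycle has length 4, s^41 acts on it the same as s^1 (41 mod 4 = 1).
Advancing 1 step from 9: 9 → 5.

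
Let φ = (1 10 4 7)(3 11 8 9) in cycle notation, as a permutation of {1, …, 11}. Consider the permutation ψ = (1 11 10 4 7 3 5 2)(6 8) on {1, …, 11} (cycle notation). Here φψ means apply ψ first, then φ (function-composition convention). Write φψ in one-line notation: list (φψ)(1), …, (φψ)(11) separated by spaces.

(φψ)(x) = φ(ψ(x)). Computing each image: φ(ψ(1)) = φ(11) = 8, φ(ψ(2)) = φ(1) = 10, φ(ψ(3)) = φ(5) = 5, φ(ψ(4)) = φ(7) = 1, φ(ψ(5)) = φ(2) = 2, φ(ψ(6)) = φ(8) = 9, φ(ψ(7)) = φ(3) = 11, φ(ψ(8)) = φ(6) = 6, φ(ψ(9)) = φ(9) = 3, φ(ψ(10)) = φ(4) = 7, φ(ψ(11)) = φ(10) = 4.
Hence φψ = [8 10 5 1 2 9 11 6 3 7 4].

8 10 5 1 2 9 11 6 3 7 4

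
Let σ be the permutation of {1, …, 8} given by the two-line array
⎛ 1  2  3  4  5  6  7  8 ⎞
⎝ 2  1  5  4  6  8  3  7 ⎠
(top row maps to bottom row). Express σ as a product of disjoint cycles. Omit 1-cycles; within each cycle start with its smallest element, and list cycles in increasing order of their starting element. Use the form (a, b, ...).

Iterating σ from 1 gives 1 → 2 → 1; that is the 2-cycle (1, 2).
Continuing from each remaining unvisited element yields (1, 2)(3, 5, 6, 8, 7).

(1, 2)(3, 5, 6, 8, 7)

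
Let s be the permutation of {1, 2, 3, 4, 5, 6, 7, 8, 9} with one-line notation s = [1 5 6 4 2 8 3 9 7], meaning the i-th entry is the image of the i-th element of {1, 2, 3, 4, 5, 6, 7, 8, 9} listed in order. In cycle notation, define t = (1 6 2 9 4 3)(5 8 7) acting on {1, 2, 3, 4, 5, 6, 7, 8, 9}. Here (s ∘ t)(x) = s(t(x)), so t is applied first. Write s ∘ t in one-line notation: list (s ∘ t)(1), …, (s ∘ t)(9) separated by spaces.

8 7 1 6 9 5 2 3 4

Chase each element through t then s: 1 → 6 → 8; 2 → 9 → 7; 3 → 1 → 1; 4 → 3 → 6; 5 → 8 → 9; 6 → 2 → 5; 7 → 5 → 2; 8 → 7 → 3; 9 → 4 → 4.
So s ∘ t in one-line form is 8 7 1 6 9 5 2 3 4.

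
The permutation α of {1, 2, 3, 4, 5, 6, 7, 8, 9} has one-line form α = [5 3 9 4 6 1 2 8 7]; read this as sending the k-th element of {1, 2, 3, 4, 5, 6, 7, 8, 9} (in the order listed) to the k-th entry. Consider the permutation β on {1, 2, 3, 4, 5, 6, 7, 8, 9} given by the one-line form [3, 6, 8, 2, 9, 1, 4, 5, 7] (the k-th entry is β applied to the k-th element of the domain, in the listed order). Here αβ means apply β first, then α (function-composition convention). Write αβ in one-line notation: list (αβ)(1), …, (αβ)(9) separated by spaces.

9 1 8 3 7 5 4 6 2

For each element, apply β then α: 1 → 3 → 9; 2 → 6 → 1; 3 → 8 → 8; 4 → 2 → 3; 5 → 9 → 7; 6 → 1 → 5; 7 → 4 → 4; 8 → 5 → 6; 9 → 7 → 2.
Collecting the images, αβ = [9 1 8 3 7 5 4 6 2].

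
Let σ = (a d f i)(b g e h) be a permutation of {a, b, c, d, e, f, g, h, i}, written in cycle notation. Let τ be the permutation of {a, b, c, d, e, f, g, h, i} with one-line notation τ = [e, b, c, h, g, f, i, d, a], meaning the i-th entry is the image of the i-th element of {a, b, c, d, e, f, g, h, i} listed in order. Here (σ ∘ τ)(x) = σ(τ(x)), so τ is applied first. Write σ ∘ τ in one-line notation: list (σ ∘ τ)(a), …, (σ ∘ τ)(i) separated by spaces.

h g c b e i a f d

(σ ∘ τ)(x) = σ(τ(x)). Computing each image: σ(τ(a)) = σ(e) = h, σ(τ(b)) = σ(b) = g, σ(τ(c)) = σ(c) = c, σ(τ(d)) = σ(h) = b, σ(τ(e)) = σ(g) = e, σ(τ(f)) = σ(f) = i, σ(τ(g)) = σ(i) = a, σ(τ(h)) = σ(d) = f, σ(τ(i)) = σ(a) = d.
Hence σ ∘ τ = [h g c b e i a f d].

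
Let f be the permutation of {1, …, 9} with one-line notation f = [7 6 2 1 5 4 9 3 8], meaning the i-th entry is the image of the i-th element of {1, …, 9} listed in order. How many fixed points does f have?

1

The fixed points (elements with f(x) = x) are {5}, so there is 1.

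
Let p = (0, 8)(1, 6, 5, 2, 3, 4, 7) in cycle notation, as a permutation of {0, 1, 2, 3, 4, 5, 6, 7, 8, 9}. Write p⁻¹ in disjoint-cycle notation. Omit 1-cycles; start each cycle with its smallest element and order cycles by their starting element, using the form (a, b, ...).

(0, 8)(1, 7, 4, 3, 2, 5, 6)

If p sends a → b within a cycle, p⁻¹ sends b → a; equivalently, reverse each cycle.
After reversing and putting each cycle's least element first, p⁻¹ = (0, 8)(1, 7, 4, 3, 2, 5, 6).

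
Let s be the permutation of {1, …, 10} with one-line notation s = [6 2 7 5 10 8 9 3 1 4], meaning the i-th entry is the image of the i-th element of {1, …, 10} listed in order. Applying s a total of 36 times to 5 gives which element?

Tracing 5 → 10 → … returns to 5 after 3 steps, so 5 lies in a 3-cycle (4 5 10).
Powers repeat with period 3 on this cycle, and 36 mod 3 = 0, so s^36(5) = s^0(5).
So s^36(5) = 5.

5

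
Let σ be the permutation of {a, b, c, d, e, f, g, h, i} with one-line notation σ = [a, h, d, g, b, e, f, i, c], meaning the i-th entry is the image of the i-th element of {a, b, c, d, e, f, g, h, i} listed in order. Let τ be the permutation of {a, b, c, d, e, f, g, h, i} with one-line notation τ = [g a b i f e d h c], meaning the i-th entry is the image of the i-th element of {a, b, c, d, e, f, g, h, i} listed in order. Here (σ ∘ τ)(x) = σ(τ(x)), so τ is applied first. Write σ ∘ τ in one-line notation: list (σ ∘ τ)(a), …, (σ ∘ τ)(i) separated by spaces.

f a h c e b g i d

For each element, apply τ then σ: a → g → f; b → a → a; c → b → h; d → i → c; e → f → e; f → e → b; g → d → g; h → h → i; i → c → d.
So σ ∘ τ in one-line form is f a h c e b g i d.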